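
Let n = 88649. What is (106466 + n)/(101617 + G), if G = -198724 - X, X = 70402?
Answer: -195115/167509 ≈ -1.1648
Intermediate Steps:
G = -269126 (G = -198724 - 1*70402 = -198724 - 70402 = -269126)
(106466 + n)/(101617 + G) = (106466 + 88649)/(101617 - 269126) = 195115/(-167509) = 195115*(-1/167509) = -195115/167509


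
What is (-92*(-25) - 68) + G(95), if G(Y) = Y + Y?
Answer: 2422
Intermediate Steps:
G(Y) = 2*Y
(-92*(-25) - 68) + G(95) = (-92*(-25) - 68) + 2*95 = (2300 - 68) + 190 = 2232 + 190 = 2422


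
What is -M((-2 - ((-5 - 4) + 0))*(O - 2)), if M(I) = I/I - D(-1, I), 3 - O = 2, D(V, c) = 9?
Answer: 8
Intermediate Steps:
O = 1 (O = 3 - 1*2 = 3 - 2 = 1)
M(I) = -8 (M(I) = I/I - 1*9 = 1 - 9 = -8)
-M((-2 - ((-5 - 4) + 0))*(O - 2)) = -1*(-8) = 8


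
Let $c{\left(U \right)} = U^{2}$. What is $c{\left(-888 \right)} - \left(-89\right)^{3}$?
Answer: $1493513$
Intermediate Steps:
$c{\left(-888 \right)} - \left(-89\right)^{3} = \left(-888\right)^{2} - \left(-89\right)^{3} = 788544 - -704969 = 788544 + 704969 = 1493513$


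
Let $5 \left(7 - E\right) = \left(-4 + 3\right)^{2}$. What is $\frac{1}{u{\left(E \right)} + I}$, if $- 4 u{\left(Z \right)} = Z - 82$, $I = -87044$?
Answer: $- \frac{5}{435126} \approx -1.1491 \cdot 10^{-5}$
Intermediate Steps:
$E = \frac{34}{5}$ ($E = 7 - \frac{\left(-4 + 3\right)^{2}}{5} = 7 - \frac{\left(-1\right)^{2}}{5} = 7 - \frac{1}{5} = \frac{34}{5} \approx 6.8$)
$u{\left(Z \right)} = \frac{41}{2} - \frac{Z}{4}$ ($u{\left(Z \right)} = - \frac{Z - 82}{4} = - \frac{-82 + Z}{4} = \frac{41}{2} - \frac{Z}{4}$)
$\frac{1}{u{\left(E \right)} + I} = \frac{1}{\left(\frac{41}{2} - \frac{17}{10}\right) - 87044} = \frac{1}{\frac{94}{5} - 87044} = \frac{1}{- \frac{435126}{5}} = - \frac{5}{435126}$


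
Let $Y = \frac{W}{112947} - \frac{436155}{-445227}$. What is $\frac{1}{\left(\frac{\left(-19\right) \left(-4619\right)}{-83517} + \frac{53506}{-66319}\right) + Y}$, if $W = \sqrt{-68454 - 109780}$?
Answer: $- \frac{420448144541798166215252732634568087329}{369155777469256237339207098146493731455} - \frac{8479658798513554963514997705255267 i \sqrt{178234}}{738311554938512474678414196292987462910} \approx -1.1389 - 0.0048488 i$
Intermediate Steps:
$W = i \sqrt{178234}$ ($W = \sqrt{-178234} = i \sqrt{178234} \approx 422.18 i$)
$Y = \frac{145385}{148409} + \frac{i \sqrt{178234}}{112947}$ ($Y = \frac{i \sqrt{178234}}{112947} - \frac{436155}{-445227} = i \sqrt{178234} \cdot \frac{1}{112947} - - \frac{145385}{148409} = \frac{i \sqrt{178234}}{112947} + \frac{145385}{148409} = \frac{145385}{148409} + \frac{i \sqrt{178234}}{112947} \approx 0.97962 + 0.0037378 i$)
$\frac{1}{\left(\frac{\left(-19\right) \left(-4619\right)}{-83517} + \frac{53506}{-66319}\right) + Y} = \frac{1}{\left(\frac{\left(-19\right) \left(-4619\right)}{-83517} + \frac{53506}{-66319}\right) + \left(\frac{145385}{148409} + \frac{i \sqrt{178234}}{112947}\right)} = \frac{1}{\left(87761 \left(- \frac{1}{83517}\right) + 53506 \left(- \frac{1}{66319}\right)\right) + \left(\frac{145385}{148409} + \frac{i \sqrt{178234}}{112947}\right)} = \frac{1}{\left(- \frac{87761}{83517} - \frac{53506}{66319}\right) + \left(\frac{145385}{148409} + \frac{i \sqrt{178234}}{112947}\right)} = \frac{1}{- \frac{10288882361}{5538763923} + \left(\frac{145385}{148409} + \frac{i \sqrt{178234}}{112947}\right)} = \frac{1}{- \frac{721709549368294}{822002415048507} + \frac{i \sqrt{178234}}{112947}}$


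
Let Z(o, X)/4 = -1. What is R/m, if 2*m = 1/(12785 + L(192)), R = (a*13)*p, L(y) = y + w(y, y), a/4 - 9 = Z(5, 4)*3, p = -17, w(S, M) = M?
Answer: 69848376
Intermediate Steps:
Z(o, X) = -4 (Z(o, X) = 4*(-1) = -4)
a = -12 (a = 36 + 4*(-4*3) = 36 + 4*(-12) = 36 - 48 = -12)
L(y) = 2*y (L(y) = y + y = 2*y)
R = 2652 (R = -12*13*(-17) = -156*(-17) = 2652)
m = 1/26338 (m = 1/(2*(12785 + 2*192)) = 1/(2*(12785 + 384)) = (1/2)/13169 = (1/2)*(1/13169) = 1/26338 ≈ 3.7968e-5)
R/m = 2652/(1/26338) = 2652*26338 = 69848376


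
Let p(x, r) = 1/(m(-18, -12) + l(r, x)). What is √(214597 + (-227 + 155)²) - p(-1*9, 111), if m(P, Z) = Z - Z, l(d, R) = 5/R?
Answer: 9/5 + √219781 ≈ 470.61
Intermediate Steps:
m(P, Z) = 0
p(x, r) = x/5 (p(x, r) = 1/(0 + 5/x) = 1/(5/x) = x/5)
√(214597 + (-227 + 155)²) - p(-1*9, 111) = √(214597 + (-227 + 155)²) - (-1*9)/5 = √(214597 + (-72)²) - (-9)/5 = √(214597 + 5184) - 1*(-9/5) = √219781 + 9/5 = 9/5 + √219781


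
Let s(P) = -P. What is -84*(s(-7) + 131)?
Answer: -11592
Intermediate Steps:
-84*(s(-7) + 131) = -84*(-1*(-7) + 131) = -84*(7 + 131) = -84*138 = -11592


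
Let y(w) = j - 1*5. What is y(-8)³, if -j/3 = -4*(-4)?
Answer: -148877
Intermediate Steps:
j = -48 (j = -(-12)*(-4) = -3*16 = -48)
y(w) = -53 (y(w) = -48 - 1*5 = -48 - 5 = -53)
y(-8)³ = (-53)³ = -148877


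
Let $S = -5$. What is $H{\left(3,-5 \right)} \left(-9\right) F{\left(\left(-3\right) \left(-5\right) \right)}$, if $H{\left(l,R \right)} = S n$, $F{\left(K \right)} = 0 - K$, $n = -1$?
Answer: $675$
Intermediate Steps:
$F{\left(K \right)} = - K$
$H{\left(l,R \right)} = 5$ ($H{\left(l,R \right)} = \left(-5\right) \left(-1\right) = 5$)
$H{\left(3,-5 \right)} \left(-9\right) F{\left(\left(-3\right) \left(-5\right) \right)} = 5 \left(-9\right) \left(- \left(-3\right) \left(-5\right)\right) = - 45 \left(\left(-1\right) 15\right) = \left(-45\right) \left(-15\right) = 675$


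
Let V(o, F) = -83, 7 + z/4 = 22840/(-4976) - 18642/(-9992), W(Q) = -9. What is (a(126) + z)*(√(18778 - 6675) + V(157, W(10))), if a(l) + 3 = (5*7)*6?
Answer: -5419702626/388439 + 457083354*√247/388439 ≈ 4541.1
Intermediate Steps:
a(l) = 207 (a(l) = -3 + (5*7)*6 = -3 + 35*6 = -3 + 210 = 207)
z = -15109251/388439 (z = -28 + 4*(22840/(-4976) - 18642/(-9992)) = -28 + 4*(22840*(-1/4976) - 18642*(-1/9992)) = -28 + 4*(-2855/622 + 9321/4996) = -28 + 4*(-4232959/1553756) = -28 - 4232959/388439 = -15109251/388439 ≈ -38.897)
(a(126) + z)*(√(18778 - 6675) + V(157, W(10))) = (207 - 15109251/388439)*(√(18778 - 6675) - 83) = 65297622*(√12103 - 83)/388439 = 65297622*(7*√247 - 83)/388439 = 65297622*(-83 + 7*√247)/388439 = -5419702626/388439 + 457083354*√247/388439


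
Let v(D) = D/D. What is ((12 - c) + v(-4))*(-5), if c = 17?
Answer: 20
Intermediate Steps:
v(D) = 1
((12 - c) + v(-4))*(-5) = ((12 - 1*17) + 1)*(-5) = ((12 - 17) + 1)*(-5) = (-5 + 1)*(-5) = -4*(-5) = 20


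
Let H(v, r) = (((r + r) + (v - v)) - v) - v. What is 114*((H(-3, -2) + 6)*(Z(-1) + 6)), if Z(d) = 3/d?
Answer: 2736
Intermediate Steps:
H(v, r) = -2*v + 2*r (H(v, r) = ((2*r + 0) - v) - v = (2*r - v) - v = (-v + 2*r) - v = -2*v + 2*r)
114*((H(-3, -2) + 6)*(Z(-1) + 6)) = 114*(((-2*(-3) + 2*(-2)) + 6)*(3/(-1) + 6)) = 114*(((6 - 4) + 6)*(3*(-1) + 6)) = 114*((2 + 6)*(-3 + 6)) = 114*(8*3) = 114*24 = 2736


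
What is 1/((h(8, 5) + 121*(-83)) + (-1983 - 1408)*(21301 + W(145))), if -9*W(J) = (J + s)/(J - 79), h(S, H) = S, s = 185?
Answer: -9/650158579 ≈ -1.3843e-8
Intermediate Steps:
W(J) = -(185 + J)/(9*(-79 + J)) (W(J) = -(J + 185)/(9*(J - 79)) = -(185 + J)/(9*(-79 + J)))
1/((h(8, 5) + 121*(-83)) + (-1983 - 1408)*(21301 + W(145))) = 1/((8 + 121*(-83)) + (-1983 - 1408)*(21301 + (-185 - 1*145)/(9*(-79 + 145)))) = 1/((8 - 10043) - 3391*(21301 + (⅑)*(-185 - 145)/66)) = 1/(-10035 - 3391*(21301 + (⅑)*(1/66)*(-330))) = 1/(-10035 - 3391*(21301 - 5/9)) = 1/(-10035 - 3391*191704/9) = 1/(-10035 - 650068264/9) = 1/(-650158579/9) = -9/650158579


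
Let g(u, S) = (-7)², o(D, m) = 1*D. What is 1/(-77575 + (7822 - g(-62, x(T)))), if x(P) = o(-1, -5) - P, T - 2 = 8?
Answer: -1/69802 ≈ -1.4326e-5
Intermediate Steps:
T = 10 (T = 2 + 8 = 10)
o(D, m) = D
x(P) = -1 - P
g(u, S) = 49
1/(-77575 + (7822 - g(-62, x(T)))) = 1/(-77575 + (7822 - 1*49)) = 1/(-77575 + (7822 - 49)) = 1/(-77575 + 7773) = 1/(-69802) = -1/69802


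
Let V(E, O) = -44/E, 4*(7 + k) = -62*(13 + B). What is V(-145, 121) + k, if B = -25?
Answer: 25999/145 ≈ 179.30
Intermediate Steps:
k = 179 (k = -7 + (-62*(13 - 25))/4 = -7 + (-62*(-12))/4 = -7 + (¼)*744 = -7 + 186 = 179)
V(-145, 121) + k = -44/(-145) + 179 = -44*(-1/145) + 179 = 44/145 + 179 = 25999/145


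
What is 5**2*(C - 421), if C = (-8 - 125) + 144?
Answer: -10250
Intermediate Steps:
C = 11 (C = -133 + 144 = 11)
5**2*(C - 421) = 5**2*(11 - 421) = 25*(-410) = -10250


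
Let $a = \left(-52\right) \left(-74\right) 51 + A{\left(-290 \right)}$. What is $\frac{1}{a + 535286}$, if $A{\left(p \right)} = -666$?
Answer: $\frac{1}{730868} \approx 1.3682 \cdot 10^{-6}$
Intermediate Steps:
$a = 195582$ ($a = \left(-52\right) \left(-74\right) 51 - 666 = 3848 \cdot 51 - 666 = 196248 - 666 = 195582$)
$\frac{1}{a + 535286} = \frac{1}{195582 + 535286} = \frac{1}{730868}$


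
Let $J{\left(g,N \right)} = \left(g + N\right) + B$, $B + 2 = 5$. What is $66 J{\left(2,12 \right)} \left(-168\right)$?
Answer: $-188496$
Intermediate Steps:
$B = 3$ ($B = -2 + 5 = 3$)
$J{\left(g,N \right)} = 3 + N + g$ ($J{\left(g,N \right)} = \left(g + N\right) + 3 = \left(N + g\right) + 3 = 3 + N + g$)
$66 J{\left(2,12 \right)} \left(-168\right) = 66 \left(3 + 12 + 2\right) \left(-168\right) = 66 \cdot 17 \left(-168\right) = 1122 \left(-168\right) = -188496$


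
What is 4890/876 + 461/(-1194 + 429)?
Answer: 556169/111690 ≈ 4.9796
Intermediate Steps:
4890/876 + 461/(-1194 + 429) = 4890*(1/876) + 461/(-765) = 815/146 + 461*(-1/765) = 815/146 - 461/765 = 556169/111690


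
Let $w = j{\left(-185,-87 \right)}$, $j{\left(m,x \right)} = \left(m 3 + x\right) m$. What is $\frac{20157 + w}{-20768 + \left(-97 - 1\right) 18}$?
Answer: $- \frac{138927}{22532} \approx -6.1658$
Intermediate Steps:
$j{\left(m,x \right)} = m \left(x + 3 m\right)$ ($j{\left(m,x \right)} = \left(3 m + x\right) m = \left(x + 3 m\right) m = m \left(x + 3 m\right)$)
$w = 118770$ ($w = - 185 \left(-87 + 3 \left(-185\right)\right) = - 185 \left(-87 - 555\right) = \left(-185\right) \left(-642\right) = 118770$)
$\frac{20157 + w}{-20768 + \left(-97 - 1\right) 18} = \frac{20157 + 118770}{-20768 + \left(-97 - 1\right) 18} = \frac{138927}{-20768 - 1764} = \frac{138927}{-22532} = 138927 \left(- \frac{1}{22532}\right) = - \frac{138927}{22532}$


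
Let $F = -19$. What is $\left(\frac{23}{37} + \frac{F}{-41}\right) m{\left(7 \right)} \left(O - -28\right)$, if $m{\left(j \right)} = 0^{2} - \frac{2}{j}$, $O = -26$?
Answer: $- \frac{6584}{10619} \approx -0.62002$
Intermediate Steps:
$m{\left(j \right)} = - \frac{2}{j}$ ($m{\left(j \right)} = 0 - \frac{2}{j} = - \frac{2}{j}$)
$\left(\frac{23}{37} + \frac{F}{-41}\right) m{\left(7 \right)} \left(O - -28\right) = \left(\frac{23}{37} - \frac{19}{-41}\right) \left(- \frac{2}{7}\right) \left(-26 - -28\right) = \left(23 \cdot \frac{1}{37} - - \frac{19}{41}\right) \left(\left(-2\right) \frac{1}{7}\right) \left(-26 + 28\right) = \left(\frac{23}{37} + \frac{19}{41}\right) \left(- \frac{2}{7}\right) 2 = \frac{1646}{1517} \left(- \frac{2}{7}\right) 2 = \left(- \frac{3292}{10619}\right) 2 = - \frac{6584}{10619}$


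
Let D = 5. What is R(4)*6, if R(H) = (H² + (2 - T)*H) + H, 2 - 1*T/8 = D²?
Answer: 4584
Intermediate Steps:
T = -184 (T = 16 - 8*5² = 16 - 8*25 = 16 - 200 = -184)
R(H) = H² + 187*H (R(H) = (H² + (2 - 1*(-184))*H) + H = (H² + (2 + 184)*H) + H = (H² + 186*H) + H = H² + 187*H)
R(4)*6 = (4*(187 + 4))*6 = (4*191)*6 = 764*6 = 4584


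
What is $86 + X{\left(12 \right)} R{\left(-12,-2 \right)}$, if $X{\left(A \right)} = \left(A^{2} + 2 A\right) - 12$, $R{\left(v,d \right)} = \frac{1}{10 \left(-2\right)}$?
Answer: $\frac{391}{5} \approx 78.2$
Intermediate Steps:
$R{\left(v,d \right)} = - \frac{1}{20}$ ($R{\left(v,d \right)} = \frac{1}{10} \left(- \frac{1}{2}\right) = - \frac{1}{20}$)
$X{\left(A \right)} = -12 + A^{2} + 2 A$
$86 + X{\left(12 \right)} R{\left(-12,-2 \right)} = 86 + \left(-12 + 12^{2} + 2 \cdot 12\right) \left(- \frac{1}{20}\right) = 86 + \left(-12 + 144 + 24\right) \left(- \frac{1}{20}\right) = 86 + 156 \left(- \frac{1}{20}\right) = 86 - \frac{39}{5} = \frac{391}{5}$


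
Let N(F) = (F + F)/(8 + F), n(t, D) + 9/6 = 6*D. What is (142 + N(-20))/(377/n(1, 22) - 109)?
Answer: -1308/955 ≈ -1.3696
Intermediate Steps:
n(t, D) = -3/2 + 6*D
N(F) = 2*F/(8 + F) (N(F) = (2*F)/(8 + F) = 2*F/(8 + F))
(142 + N(-20))/(377/n(1, 22) - 109) = (142 + 2*(-20)/(8 - 20))/(377/(-3/2 + 6*22) - 109) = (142 + 2*(-20)/(-12))/(377/(-3/2 + 132) - 109) = (142 + 2*(-20)*(-1/12))/(377/(261/2) - 109) = (142 + 10/3)/(377*(2/261) - 109) = 436/(3*(26/9 - 109)) = 436/(3*(-955/9)) = (436/3)*(-9/955) = -1308/955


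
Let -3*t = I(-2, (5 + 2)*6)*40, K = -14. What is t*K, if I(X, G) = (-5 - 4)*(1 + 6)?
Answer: -11760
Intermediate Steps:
I(X, G) = -63 (I(X, G) = -9*7 = -63)
t = 840 (t = -(-21)*40 = -1/3*(-2520) = 840)
t*K = 840*(-14) = -11760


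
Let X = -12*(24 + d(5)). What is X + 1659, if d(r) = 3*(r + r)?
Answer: 1011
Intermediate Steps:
d(r) = 6*r (d(r) = 3*(2*r) = 6*r)
X = -648 (X = -12*(24 + 6*5) = -12*(24 + 30) = -12*54 = -648)
X + 1659 = -648 + 1659 = 1011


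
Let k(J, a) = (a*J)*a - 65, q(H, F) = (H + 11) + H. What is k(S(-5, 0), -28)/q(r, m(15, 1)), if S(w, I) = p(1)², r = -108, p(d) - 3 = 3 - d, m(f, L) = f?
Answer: -3907/41 ≈ -95.293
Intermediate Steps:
p(d) = 6 - d (p(d) = 3 + (3 - d) = 6 - d)
q(H, F) = 11 + 2*H (q(H, F) = (11 + H) + H = 11 + 2*H)
S(w, I) = 25 (S(w, I) = (6 - 1*1)² = (6 - 1)² = 5² = 25)
k(J, a) = -65 + J*a² (k(J, a) = (J*a)*a - 65 = J*a² - 65 = -65 + J*a²)
k(S(-5, 0), -28)/q(r, m(15, 1)) = (-65 + 25*(-28)²)/(11 + 2*(-108)) = (-65 + 25*784)/(11 - 216) = (-65 + 19600)/(-205) = 19535*(-1/205) = -3907/41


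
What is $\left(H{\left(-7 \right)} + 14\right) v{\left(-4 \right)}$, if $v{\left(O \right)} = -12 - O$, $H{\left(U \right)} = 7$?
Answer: $-168$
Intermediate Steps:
$\left(H{\left(-7 \right)} + 14\right) v{\left(-4 \right)} = \left(7 + 14\right) \left(-12 - -4\right) = 21 \left(-12 + 4\right) = 21 \left(-8\right) = -168$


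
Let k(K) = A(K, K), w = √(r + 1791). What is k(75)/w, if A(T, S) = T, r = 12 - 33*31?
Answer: 5*√195/26 ≈ 2.6854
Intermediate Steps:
r = -1011 (r = 12 - 1023 = -1011)
w = 2*√195 (w = √(-1011 + 1791) = √780 = 2*√195 ≈ 27.928)
k(K) = K
k(75)/w = 75/((2*√195)) = 75*(√195/390) = 5*√195/26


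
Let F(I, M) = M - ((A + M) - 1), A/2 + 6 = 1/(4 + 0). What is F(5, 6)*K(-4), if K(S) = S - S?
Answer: 0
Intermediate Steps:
K(S) = 0
A = -23/2 (A = -12 + 2/(4 + 0) = -12 + 2/4 = -12 + 2*(¼) = -12 + ½ = -23/2 ≈ -11.500)
F(I, M) = 25/2 (F(I, M) = M - ((-23/2 + M) - 1) = M - (-25/2 + M) = M + (25/2 - M) = 25/2)
F(5, 6)*K(-4) = (25/2)*0 = 0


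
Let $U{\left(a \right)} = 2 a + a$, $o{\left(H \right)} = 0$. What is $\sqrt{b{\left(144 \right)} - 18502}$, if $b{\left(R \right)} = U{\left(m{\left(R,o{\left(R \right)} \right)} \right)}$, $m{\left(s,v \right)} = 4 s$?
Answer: $i \sqrt{16774} \approx 129.51 i$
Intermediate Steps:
$U{\left(a \right)} = 3 a$
$b{\left(R \right)} = 12 R$ ($b{\left(R \right)} = 3 \cdot 4 R = 12 R$)
$\sqrt{b{\left(144 \right)} - 18502} = \sqrt{12 \cdot 144 - 18502} = \sqrt{1728 - 18502} = \sqrt{-16774} = i \sqrt{16774}$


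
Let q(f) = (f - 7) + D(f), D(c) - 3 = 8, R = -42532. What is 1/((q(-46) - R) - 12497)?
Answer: 1/29993 ≈ 3.3341e-5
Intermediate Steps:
D(c) = 11 (D(c) = 3 + 8 = 11)
q(f) = 4 + f (q(f) = (f - 7) + 11 = (-7 + f) + 11 = 4 + f)
1/((q(-46) - R) - 12497) = 1/(((4 - 46) - 1*(-42532)) - 12497) = 1/((-42 + 42532) - 12497) = 1/(42490 - 12497) = 1/29993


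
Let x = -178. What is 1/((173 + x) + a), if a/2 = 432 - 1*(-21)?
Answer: 1/901 ≈ 0.0011099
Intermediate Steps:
a = 906 (a = 2*(432 - 1*(-21)) = 2*(432 + 21) = 2*453 = 906)
1/((173 + x) + a) = 1/((173 - 178) + 906) = 1/(-5 + 906) = 1/901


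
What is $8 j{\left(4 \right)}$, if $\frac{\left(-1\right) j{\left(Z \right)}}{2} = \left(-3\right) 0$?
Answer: $0$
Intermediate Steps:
$j{\left(Z \right)} = 0$ ($j{\left(Z \right)} = - 2 \left(\left(-3\right) 0\right) = \left(-2\right) 0 = 0$)
$8 j{\left(4 \right)} = 8 \cdot 0 = 0$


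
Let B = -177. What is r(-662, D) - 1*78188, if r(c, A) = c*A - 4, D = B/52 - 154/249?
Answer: -488976197/6474 ≈ -75529.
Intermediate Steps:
D = -52081/12948 (D = -177/52 - 154/249 = -52081/12948 ≈ -4.0223)
r(c, A) = -4 + A*c (r(c, A) = A*c - 4 = -4 + A*c)
r(-662, D) - 1*78188 = (-4 - 52081/12948*(-662)) - 1*78188 = (-4 + 17238811/6474) - 78188 = 17212915/6474 - 78188 = -488976197/6474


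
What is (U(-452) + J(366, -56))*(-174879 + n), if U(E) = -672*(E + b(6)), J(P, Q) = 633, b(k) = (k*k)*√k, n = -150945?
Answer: -99173331648 + 7882334208*√6 ≈ -7.9866e+10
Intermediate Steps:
b(k) = k^(5/2) (b(k) = k²*√k = k^(5/2))
U(E) = -24192*√6 - 672*E (U(E) = -672*(E + 6^(5/2)) = -672*(E + 36*√6) = -24192*√6 - 672*E)
(U(-452) + J(366, -56))*(-174879 + n) = ((-24192*√6 - 672*(-452)) + 633)*(-174879 - 150945) = ((-24192*√6 + 303744) + 633)*(-325824) = ((303744 - 24192*√6) + 633)*(-325824) = (304377 - 24192*√6)*(-325824) = -99173331648 + 7882334208*√6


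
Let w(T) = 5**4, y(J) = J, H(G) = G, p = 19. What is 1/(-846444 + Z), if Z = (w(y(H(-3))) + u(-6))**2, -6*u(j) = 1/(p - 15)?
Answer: -576/262581743 ≈ -2.1936e-6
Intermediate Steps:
w(T) = 625
u(j) = -1/24 (u(j) = -1/(6*(19 - 15)) = -1/6/4 = -1/6*1/4 = -1/24)
Z = 224970001/576 (Z = (625 - 1/24)**2 = (14999/24)**2 = 224970001/576 ≈ 3.9057e+5)
1/(-846444 + Z) = 1/(-846444 + 224970001/576) = 1/(-262581743/576) = -576/262581743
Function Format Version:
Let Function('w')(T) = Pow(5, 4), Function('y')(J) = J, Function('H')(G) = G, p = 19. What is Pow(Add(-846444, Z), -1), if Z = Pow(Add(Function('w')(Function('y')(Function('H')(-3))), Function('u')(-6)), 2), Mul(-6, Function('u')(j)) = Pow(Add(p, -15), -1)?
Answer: Rational(-576, 262581743) ≈ -2.1936e-6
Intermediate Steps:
Function('w')(T) = 625
Function('u')(j) = Rational(-1, 24) (Function('u')(j) = Mul(Rational(-1, 6), Pow(Add(19, -15), -1)) = Mul(Rational(-1, 6), Pow(4, -1)) = Mul(Rational(-1, 6), Rational(1, 4)) = Rational(-1, 24))
Z = Rational(224970001, 576) (Z = Pow(Add(625, Rational(-1, 24)), 2) = Pow(Rational(14999, 24), 2) = Rational(224970001, 576) ≈ 3.9057e+5)
Pow(Add(-846444, Z), -1) = Pow(Add(-846444, Rational(224970001, 576)), -1) = Pow(Rational(-262581743, 576), -1) = Rational(-576, 262581743)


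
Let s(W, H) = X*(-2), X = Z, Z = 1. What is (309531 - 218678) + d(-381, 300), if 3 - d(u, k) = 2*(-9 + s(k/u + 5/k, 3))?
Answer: 90878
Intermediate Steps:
X = 1
s(W, H) = -2 (s(W, H) = 1*(-2) = -2)
d(u, k) = 25 (d(u, k) = 3 - 2*(-9 - 2) = 3 - 2*(-11) = 3 - 1*(-22) = 3 + 22 = 25)
(309531 - 218678) + d(-381, 300) = (309531 - 218678) + 25 = 90853 + 25 = 90878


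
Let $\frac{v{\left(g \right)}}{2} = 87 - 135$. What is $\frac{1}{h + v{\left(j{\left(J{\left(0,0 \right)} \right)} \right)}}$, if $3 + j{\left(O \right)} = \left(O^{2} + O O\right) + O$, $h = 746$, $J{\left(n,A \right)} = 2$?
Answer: $\frac{1}{650} \approx 0.0015385$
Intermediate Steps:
$j{\left(O \right)} = -3 + O + 2 O^{2}$ ($j{\left(O \right)} = -3 + \left(\left(O^{2} + O O\right) + O\right) = -3 + \left(\left(O^{2} + O^{2}\right) + O\right) = -3 + \left(2 O^{2} + O\right) = -3 + \left(O + 2 O^{2}\right) = -3 + O + 2 O^{2}$)
$v{\left(g \right)} = -96$ ($v{\left(g \right)} = 2 \left(87 - 135\right) = 2 \left(-48\right) = -96$)
$\frac{1}{h + v{\left(j{\left(J{\left(0,0 \right)} \right)} \right)}} = \frac{1}{746 - 96} = \frac{1}{650}$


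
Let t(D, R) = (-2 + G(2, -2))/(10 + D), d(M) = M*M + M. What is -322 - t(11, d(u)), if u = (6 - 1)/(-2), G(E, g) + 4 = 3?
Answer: -2253/7 ≈ -321.86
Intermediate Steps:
G(E, g) = -1 (G(E, g) = -4 + 3 = -1)
u = -5/2 (u = -1/2*5 = -5/2 ≈ -2.5000)
d(M) = M + M**2 (d(M) = M**2 + M = M + M**2)
t(D, R) = -3/(10 + D) (t(D, R) = (-2 - 1)/(10 + D) = -3/(10 + D))
-322 - t(11, d(u)) = -322 - (-3)/(10 + 11) = -322 - (-3)/21 = -322 - 1*(-1/7) = -322 + 1/7 = -2253/7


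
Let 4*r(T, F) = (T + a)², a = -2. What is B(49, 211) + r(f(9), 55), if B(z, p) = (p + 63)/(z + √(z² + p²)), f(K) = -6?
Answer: 698910/44521 + 274*√46922/44521 ≈ 17.032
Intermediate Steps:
B(z, p) = (63 + p)/(z + √(p² + z²))
r(T, F) = (-2 + T)²/4 (r(T, F) = (T - 2)²/4 = (-2 + T)²/4)
B(49, 211) + r(f(9), 55) = (63 + 211)/(49 + √(211² + 49²)) + (-2 - 6)²/4 = 274/(49 + √(44521 + 2401)) + (¼)*(-8)² = 274/(49 + √46922) + (¼)*64 = 274/(49 + √46922) + 16 = 16 + 274/(49 + √46922)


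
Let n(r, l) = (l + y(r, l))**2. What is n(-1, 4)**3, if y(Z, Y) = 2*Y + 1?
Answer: 4826809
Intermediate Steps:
y(Z, Y) = 1 + 2*Y
n(r, l) = (1 + 3*l)**2 (n(r, l) = (l + (1 + 2*l))**2 = (1 + 3*l)**2)
n(-1, 4)**3 = ((1 + 3*4)**2)**3 = ((1 + 12)**2)**3 = (13**2)**3 = 169**3 = 4826809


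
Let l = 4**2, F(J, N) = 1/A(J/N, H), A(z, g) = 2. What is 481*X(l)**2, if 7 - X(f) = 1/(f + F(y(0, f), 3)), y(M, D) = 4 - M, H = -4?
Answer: 25224121/1089 ≈ 23163.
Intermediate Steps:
F(J, N) = 1/2
l = 16
X(f) = 7 - 1/(1/2 + f) (X(f) = 7 - 1/(f + 1/2) = 7 - 1/(1/2 + f))
481*X(l)**2 = 481*((5 + 14*16)/(1 + 2*16))**2 = 481*((5 + 224)/(1 + 32))**2 = 481*(229/33)**2 = 481*(52441/1089) = 25224121/1089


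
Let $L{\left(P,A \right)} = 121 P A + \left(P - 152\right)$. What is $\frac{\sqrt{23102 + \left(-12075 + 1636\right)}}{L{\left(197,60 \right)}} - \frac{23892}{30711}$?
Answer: $- \frac{7964}{10237} + \frac{\sqrt{1407}}{476755} \approx -0.77788$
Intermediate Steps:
$L{\left(P,A \right)} = -152 + P + 121 A P$ ($L{\left(P,A \right)} = 121 A P + \left(-152 + P\right) = -152 + P + 121 A P$)
$\frac{\sqrt{23102 + \left(-12075 + 1636\right)}}{L{\left(197,60 \right)}} - \frac{23892}{30711} = \frac{\sqrt{23102 + \left(-12075 + 1636\right)}}{-152 + 197 + 121 \cdot 60 \cdot 197} - \frac{23892}{30711} = \frac{\sqrt{23102 - 10439}}{-152 + 197 + 1430220} - \frac{7964}{10237} = \frac{\sqrt{12663}}{1430265} - \frac{7964}{10237} = 3 \sqrt{1407} \cdot \frac{1}{1430265} - \frac{7964}{10237} = \frac{\sqrt{1407}}{476755} - \frac{7964}{10237} = - \frac{7964}{10237} + \frac{\sqrt{1407}}{476755}$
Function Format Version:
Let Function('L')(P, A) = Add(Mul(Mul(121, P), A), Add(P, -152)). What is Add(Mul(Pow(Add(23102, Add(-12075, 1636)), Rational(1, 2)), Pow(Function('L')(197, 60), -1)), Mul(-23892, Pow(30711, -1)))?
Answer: Add(Rational(-7964, 10237), Mul(Rational(1, 476755), Pow(1407, Rational(1, 2)))) ≈ -0.77788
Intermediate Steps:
Function('L')(P, A) = Add(-152, P, Mul(121, A, P)) (Function('L')(P, A) = Add(Mul(121, A, P), Add(-152, P)) = Add(-152, P, Mul(121, A, P)))
Add(Mul(Pow(Add(23102, Add(-12075, 1636)), Rational(1, 2)), Pow(Function('L')(197, 60), -1)), Mul(-23892, Pow(30711, -1))) = Add(Mul(Pow(Add(23102, Add(-12075, 1636)), Rational(1, 2)), Pow(Add(-152, 197, Mul(121, 60, 197)), -1)), Mul(-23892, Pow(30711, -1))) = Add(Mul(Pow(Add(23102, -10439), Rational(1, 2)), Pow(Add(-152, 197, 1430220), -1)), Mul(-23892, Rational(1, 30711))) = Add(Mul(Pow(12663, Rational(1, 2)), Pow(1430265, -1)), Rational(-7964, 10237)) = Add(Mul(Mul(3, Pow(1407, Rational(1, 2))), Rational(1, 1430265)), Rational(-7964, 10237)) = Add(Mul(Rational(1, 476755), Pow(1407, Rational(1, 2))), Rational(-7964, 10237)) = Add(Rational(-7964, 10237), Mul(Rational(1, 476755), Pow(1407, Rational(1, 2))))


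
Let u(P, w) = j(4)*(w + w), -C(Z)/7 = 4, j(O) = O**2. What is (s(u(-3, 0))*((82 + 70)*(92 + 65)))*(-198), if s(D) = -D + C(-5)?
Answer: 132302016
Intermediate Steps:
C(Z) = -28 (C(Z) = -7*4 = -28)
u(P, w) = 32*w (u(P, w) = 4**2*(w + w) = 16*(2*w) = 32*w)
s(D) = -28 - D (s(D) = -D - 28 = -28 - D)
(s(u(-3, 0))*((82 + 70)*(92 + 65)))*(-198) = ((-28 - 32*0)*((82 + 70)*(92 + 65)))*(-198) = ((-28 - 1*0)*(152*157))*(-198) = ((-28 + 0)*23864)*(-198) = -28*23864*(-198) = -668192*(-198) = 132302016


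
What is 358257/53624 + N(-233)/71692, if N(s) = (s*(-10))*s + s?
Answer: -860066727/961102952 ≈ -0.89487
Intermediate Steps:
N(s) = s - 10*s² (N(s) = (-10*s)*s + s = -10*s² + s = s - 10*s²)
358257/53624 + N(-233)/71692 = 358257/53624 - 233*(1 - 10*(-233))/71692 = 358257*(1/53624) - 233*(1 + 2330)*(1/71692) = 358257/53624 - 233*2331*(1/71692) = 358257/53624 - 543123*1/71692 = 358257/53624 - 543123/71692 = -860066727/961102952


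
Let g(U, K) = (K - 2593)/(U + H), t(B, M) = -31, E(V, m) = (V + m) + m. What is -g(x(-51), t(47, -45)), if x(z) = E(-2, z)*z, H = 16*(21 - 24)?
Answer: 328/657 ≈ 0.49924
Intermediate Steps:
E(V, m) = V + 2*m
H = -48 (H = 16*(-3) = -48)
x(z) = z*(-2 + 2*z) (x(z) = (-2 + 2*z)*z = z*(-2 + 2*z))
g(U, K) = (-2593 + K)/(-48 + U) (g(U, K) = (K - 2593)/(U - 48) = (-2593 + K)/(-48 + U))
-g(x(-51), t(47, -45)) = -(-2593 - 31)/(-48 + 2*(-51)*(-1 - 51)) = -(-2624)/(-48 + 2*(-51)*(-52)) = -(-2624)/(-48 + 5304) = -(-2624)/5256 = -1*(-328/657) = 328/657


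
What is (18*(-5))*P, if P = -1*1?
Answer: 90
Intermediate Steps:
P = -1
(18*(-5))*P = (18*(-5))*(-1) = -90*(-1) = 90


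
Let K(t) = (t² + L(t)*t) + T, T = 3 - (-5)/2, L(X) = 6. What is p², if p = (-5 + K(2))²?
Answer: 1185921/16 ≈ 74120.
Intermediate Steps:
T = 11/2 (T = 3 - (-5)/2 = 3 - 1*(-5/2) = 3 + 5/2 = 11/2 ≈ 5.5000)
K(t) = 11/2 + t² + 6*t (K(t) = (t² + 6*t) + 11/2 = 11/2 + t² + 6*t)
p = 1089/4 (p = (-5 + (11/2 + 2² + 6*2))² = (-5 + (11/2 + 4 + 12))² = (-5 + 43/2)² = (33/2)² = 1089/4 ≈ 272.25)
p² = (1089/4)² = 1185921/16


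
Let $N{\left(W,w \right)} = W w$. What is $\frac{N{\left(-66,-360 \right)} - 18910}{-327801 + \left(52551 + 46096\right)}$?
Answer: $- \frac{2425}{114577} \approx -0.021165$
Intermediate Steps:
$\frac{N{\left(-66,-360 \right)} - 18910}{-327801 + \left(52551 + 46096\right)} = \frac{\left(-66\right) \left(-360\right) - 18910}{-327801 + \left(52551 + 46096\right)} = \frac{23760 - 18910}{-327801 + 98647} = \frac{4850}{-229154} = 4850 \left(- \frac{1}{229154}\right) = - \frac{2425}{114577}$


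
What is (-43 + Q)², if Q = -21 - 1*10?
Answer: 5476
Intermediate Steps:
Q = -31 (Q = -21 - 10 = -31)
(-43 + Q)² = (-43 - 31)² = (-74)² = 5476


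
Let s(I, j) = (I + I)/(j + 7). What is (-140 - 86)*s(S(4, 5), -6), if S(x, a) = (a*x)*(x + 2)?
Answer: -54240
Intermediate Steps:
S(x, a) = a*x*(2 + x) (S(x, a) = (a*x)*(2 + x) = a*x*(2 + x))
s(I, j) = 2*I/(7 + j) (s(I, j) = (2*I)/(7 + j) = 2*I/(7 + j))
(-140 - 86)*s(S(4, 5), -6) = (-140 - 86)*(2*(5*4*(2 + 4))/(7 - 6)) = -452*5*4*6/1 = -452*120 = -226*240 = -54240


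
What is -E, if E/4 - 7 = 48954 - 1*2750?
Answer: -184844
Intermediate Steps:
E = 184844 (E = 28 + 4*(48954 - 1*2750) = 28 + 4*(48954 - 2750) = 28 + 4*46204 = 28 + 184816 = 184844)
-E = -1*184844 = -184844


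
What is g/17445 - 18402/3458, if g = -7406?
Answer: -173316419/30162405 ≈ -5.7461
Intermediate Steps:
g/17445 - 18402/3458 = -7406/17445 - 18402/3458 = -7406*1/17445 - 18402*1/3458 = -7406/17445 - 9201/1729 = -173316419/30162405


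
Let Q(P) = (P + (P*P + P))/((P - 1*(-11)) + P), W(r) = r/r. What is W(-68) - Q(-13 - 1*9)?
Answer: 43/3 ≈ 14.333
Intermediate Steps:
W(r) = 1
Q(P) = (P² + 2*P)/(11 + 2*P) (Q(P) = (P + (P² + P))/((P + 11) + P) = (P + (P + P²))/((11 + P) + P) = (P² + 2*P)/(11 + 2*P))
W(-68) - Q(-13 - 1*9) = 1 - (-13 - 1*9)*(2 + (-13 - 1*9))/(11 + 2*(-13 - 1*9)) = 1 - (-13 - 9)*(2 + (-13 - 9))/(11 + 2*(-13 - 9)) = 1 - (-22)*(2 - 22)/(11 + 2*(-22)) = 1 - (-22)*(-20)/(11 - 44) = 1 - (-22)*(-20)/(-33) = 1 - (-22)*(-1)*(-20)/33 = 1 - 1*(-40/3) = 1 + 40/3 = 43/3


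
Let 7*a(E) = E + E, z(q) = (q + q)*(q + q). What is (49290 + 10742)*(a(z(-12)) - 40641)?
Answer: -2429880960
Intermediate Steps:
z(q) = 4*q² (z(q) = (2*q)*(2*q) = 4*q²)
a(E) = 2*E/7 (a(E) = (E + E)/7 = (2*E)/7 = 2*E/7)
(49290 + 10742)*(a(z(-12)) - 40641) = (49290 + 10742)*(2*(4*(-12)²)/7 - 40641) = 60032*(2*(4*144)/7 - 40641) = 60032*((2/7)*576 - 40641) = 60032*(1152/7 - 40641) = 60032*(-283335/7) = -2429880960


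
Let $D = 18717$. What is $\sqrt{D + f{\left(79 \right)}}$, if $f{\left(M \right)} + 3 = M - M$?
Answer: $\sqrt{18714} \approx 136.8$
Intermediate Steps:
$f{\left(M \right)} = -3$ ($f{\left(M \right)} = -3 + \left(M - M\right) = -3 + 0 = -3$)
$\sqrt{D + f{\left(79 \right)}} = \sqrt{18717 - 3} = \sqrt{18714}$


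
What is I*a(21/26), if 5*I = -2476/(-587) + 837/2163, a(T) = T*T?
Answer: 122785047/204358180 ≈ 0.60083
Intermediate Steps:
a(T) = T**2
I = 1948969/2116135 (I = (-2476/(-587) + 837/2163)/5 = (-2476*(-1/587) + 837*(1/2163))/5 = (2476/587 + 279/721)/5 = (1/5)*(1948969/423227) = 1948969/2116135 ≈ 0.92100)
I*a(21/26) = 1948969*(21/26)**2/2116135 = (1948969/2116135)*(441/676) = 122785047/204358180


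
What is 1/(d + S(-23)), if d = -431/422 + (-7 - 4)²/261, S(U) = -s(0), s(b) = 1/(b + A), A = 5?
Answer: -550710/417287 ≈ -1.3197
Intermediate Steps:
s(b) = 1/(5 + b) (s(b) = 1/(b + 5) = 1/(5 + b))
S(U) = -⅕ (S(U) = -1/(5 + 0) = -1/5 = -1*⅕ = -⅕)
d = -61429/110142 (d = -431*1/422 + (-11)²*(1/261) = -431/422 + 121*(1/261) = -431/422 + 121/261 = -61429/110142 ≈ -0.55773)
1/(d + S(-23)) = 1/(-61429/110142 - ⅕) = 1/(-417287/550710) = -550710/417287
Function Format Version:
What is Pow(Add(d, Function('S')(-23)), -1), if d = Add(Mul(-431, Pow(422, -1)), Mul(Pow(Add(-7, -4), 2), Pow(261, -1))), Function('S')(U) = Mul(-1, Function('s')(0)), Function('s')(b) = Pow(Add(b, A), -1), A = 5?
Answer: Rational(-550710, 417287) ≈ -1.3197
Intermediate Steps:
Function('s')(b) = Pow(Add(5, b), -1) (Function('s')(b) = Pow(Add(b, 5), -1) = Pow(Add(5, b), -1))
Function('S')(U) = Rational(-1, 5) (Function('S')(U) = Mul(-1, Pow(Add(5, 0), -1)) = Mul(-1, Pow(5, -1)) = Mul(-1, Rational(1, 5)) = Rational(-1, 5))
d = Rational(-61429, 110142) (d = Add(Mul(-431, Rational(1, 422)), Mul(Pow(-11, 2), Rational(1, 261))) = Add(Rational(-431, 422), Mul(121, Rational(1, 261))) = Add(Rational(-431, 422), Rational(121, 261)) = Rational(-61429, 110142) ≈ -0.55773)
Pow(Add(d, Function('S')(-23)), -1) = Pow(Add(Rational(-61429, 110142), Rational(-1, 5)), -1) = Pow(Rational(-417287, 550710), -1) = Rational(-550710, 417287)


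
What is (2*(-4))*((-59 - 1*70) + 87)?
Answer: 336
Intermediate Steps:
(2*(-4))*((-59 - 1*70) + 87) = -8*((-59 - 70) + 87) = -8*(-129 + 87) = -8*(-42) = 336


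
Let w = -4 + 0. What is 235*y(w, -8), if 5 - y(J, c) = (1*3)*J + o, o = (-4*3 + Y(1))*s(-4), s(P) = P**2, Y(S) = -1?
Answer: 52875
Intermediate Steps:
w = -4
o = -208 (o = (-4*3 - 1)*(-4)**2 = (-12 - 1)*16 = -13*16 = -208)
y(J, c) = 213 - 3*J (y(J, c) = 5 - ((1*3)*J - 208) = 5 - (3*J - 208) = 5 - (-208 + 3*J) = 5 + (208 - 3*J) = 213 - 3*J)
235*y(w, -8) = 235*(213 - 3*(-4)) = 235*(213 + 12) = 235*225 = 52875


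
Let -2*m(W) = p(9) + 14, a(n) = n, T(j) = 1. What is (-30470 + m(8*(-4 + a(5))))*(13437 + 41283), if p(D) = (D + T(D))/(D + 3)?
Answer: -1667724240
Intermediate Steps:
p(D) = (1 + D)/(3 + D) (p(D) = (D + 1)/(D + 3) = (1 + D)/(3 + D))
m(W) = -89/12 (m(W) = -((1 + 9)/(3 + 9) + 14)/2 = -(10/12 + 14)/2 = -((1/12)*10 + 14)/2 = -(⅚ + 14)/2 = -½*89/6 = -89/12)
(-30470 + m(8*(-4 + a(5))))*(13437 + 41283) = (-30470 - 89/12)*(13437 + 41283) = -365729/12*54720 = -1667724240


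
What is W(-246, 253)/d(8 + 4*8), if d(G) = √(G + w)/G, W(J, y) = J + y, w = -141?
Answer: -280*I*√101/101 ≈ -27.861*I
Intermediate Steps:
d(G) = √(-141 + G)/G (d(G) = √(G - 141)/G = √(-141 + G)/G)
W(-246, 253)/d(8 + 4*8) = (-246 + 253)/((√(-141 + (8 + 4*8))/(8 + 4*8))) = 7/((√(-141 + (8 + 32))/(8 + 32))) = 7/((√(-141 + 40)/40)) = 7/((√(-101)/40)) = 7/(((I*√101)/40)) = 7/((I*√101/40)) = 7*(-40*I*√101/101) = -280*I*√101/101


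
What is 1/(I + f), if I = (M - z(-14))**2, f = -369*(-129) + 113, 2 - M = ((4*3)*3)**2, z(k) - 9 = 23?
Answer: 1/1805990 ≈ 5.5371e-7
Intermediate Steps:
z(k) = 32 (z(k) = 9 + 23 = 32)
M = -1294 (M = 2 - ((4*3)*3)**2 = 2 - (12*3)**2 = 2 - 1*36**2 = 2 - 1*1296 = 2 - 1296 = -1294)
f = 47714 (f = 47601 + 113 = 47714)
I = 1758276 (I = (-1294 - 1*32)**2 = (-1294 - 32)**2 = (-1326)**2 = 1758276)
1/(I + f) = 1/(1758276 + 47714) = 1/1805990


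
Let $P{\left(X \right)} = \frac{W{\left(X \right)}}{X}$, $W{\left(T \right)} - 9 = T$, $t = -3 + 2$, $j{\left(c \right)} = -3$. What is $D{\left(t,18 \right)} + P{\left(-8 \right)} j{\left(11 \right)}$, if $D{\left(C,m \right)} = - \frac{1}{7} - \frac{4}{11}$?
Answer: $- \frac{81}{616} \approx -0.13149$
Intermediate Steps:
$t = -1$
$W{\left(T \right)} = 9 + T$
$P{\left(X \right)} = \frac{9 + X}{X}$
$D{\left(C,m \right)} = - \frac{39}{77}$ ($D{\left(C,m \right)} = \left(-1\right) \frac{1}{7} - \frac{4}{11} = - \frac{1}{7} - \frac{4}{11} = - \frac{39}{77}$)
$D{\left(t,18 \right)} + P{\left(-8 \right)} j{\left(11 \right)} = - \frac{39}{77} + \frac{9 - 8}{-8} \left(-3\right) = - \frac{39}{77} + \left(- \frac{1}{8}\right) 1 \left(-3\right) = - \frac{39}{77} - - \frac{3}{8} = - \frac{39}{77} + \frac{3}{8} = - \frac{81}{616}$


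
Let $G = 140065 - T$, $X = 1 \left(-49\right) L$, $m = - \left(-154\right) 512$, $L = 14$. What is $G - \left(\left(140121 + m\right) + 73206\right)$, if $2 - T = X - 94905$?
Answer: $-247703$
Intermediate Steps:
$m = 78848$ ($m = \left(-1\right) \left(-78848\right) = 78848$)
$X = -686$ ($X = 1 \left(-49\right) 14 = \left(-49\right) 14 = -686$)
$T = 95593$ ($T = 2 - \left(-686 - 94905\right) = 2 - -95591 = 2 + 95591 = 95593$)
$G = 44472$ ($G = 140065 - 95593 = 44472$)
$G - \left(\left(140121 + m\right) + 73206\right) = 44472 - \left(\left(140121 + 78848\right) + 73206\right) = 44472 - \left(218969 + 73206\right) = 44472 - 292175 = -247703$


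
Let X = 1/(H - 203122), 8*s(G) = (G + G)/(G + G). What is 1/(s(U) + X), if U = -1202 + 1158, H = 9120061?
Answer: 71335512/8916947 ≈ 8.0000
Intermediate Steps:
U = -44
s(G) = ⅛ (s(G) = ((G + G)/(G + G))/8 = ((2*G)/((2*G)))/8 = ((2*G)*(1/(2*G)))/8 = (⅛)*1 = ⅛)
X = 1/8916939 (X = 1/(9120061 - 203122) = 1/8916939 ≈ 1.1215e-7)
1/(s(U) + X) = 1/(⅛ + 1/8916939) = 1/(8916947/71335512) = 71335512/8916947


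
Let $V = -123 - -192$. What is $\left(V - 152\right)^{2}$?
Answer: $6889$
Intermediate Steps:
$V = 69$ ($V = -123 + 192 = 69$)
$\left(V - 152\right)^{2} = \left(69 - 152\right)^{2} = \left(-83\right)^{2} = 6889$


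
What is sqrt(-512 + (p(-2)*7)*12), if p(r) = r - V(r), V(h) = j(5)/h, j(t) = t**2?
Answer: sqrt(370) ≈ 19.235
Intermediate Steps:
V(h) = 25/h (V(h) = 5**2/h = 25/h)
p(r) = r - 25/r
sqrt(-512 + (p(-2)*7)*12) = sqrt(-512 + ((-2 - 25/(-2))*7)*12) = sqrt(-512 + ((-2 - 25*(-1/2))*7)*12) = sqrt(-512 + ((-2 + 25/2)*7)*12) = sqrt(-512 + ((21/2)*7)*12) = sqrt(-512 + (147/2)*12) = sqrt(-512 + 882) = sqrt(370)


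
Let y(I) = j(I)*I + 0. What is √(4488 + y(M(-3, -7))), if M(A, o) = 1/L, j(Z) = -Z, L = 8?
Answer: √287231/8 ≈ 66.992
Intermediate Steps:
M(A, o) = ⅛ (M(A, o) = 1/8 = ⅛)
y(I) = -I² (y(I) = (-I)*I + 0 = -I² + 0 = -I²)
√(4488 + y(M(-3, -7))) = √(4488 - (⅛)²) = √(4488 - 1*1/64) = √(4488 - 1/64) = √(287231/64) = √287231/8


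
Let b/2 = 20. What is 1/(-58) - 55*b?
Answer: -127601/58 ≈ -2200.0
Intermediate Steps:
b = 40 (b = 2*20 = 40)
1/(-58) - 55*b = 1/(-58) - 55*40 = -1/58 - 2200 = -127601/58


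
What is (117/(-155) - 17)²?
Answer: 7573504/24025 ≈ 315.23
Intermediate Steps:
(117/(-155) - 17)² = (117*(-1/155) - 17)² = (-117/155 - 17)² = (-2752/155)² = 7573504/24025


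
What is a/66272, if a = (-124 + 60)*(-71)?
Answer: 142/2071 ≈ 0.068566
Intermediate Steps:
a = 4544 (a = -64*(-71) = 4544)
a/66272 = 4544/66272 = 4544*(1/66272) = 142/2071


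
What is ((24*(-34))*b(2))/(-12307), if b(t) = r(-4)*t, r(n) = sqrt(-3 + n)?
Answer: 1632*I*sqrt(7)/12307 ≈ 0.35085*I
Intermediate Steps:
b(t) = I*t*sqrt(7) (b(t) = sqrt(-3 - 4)*t = sqrt(-7)*t = (I*sqrt(7))*t = I*t*sqrt(7))
((24*(-34))*b(2))/(-12307) = ((24*(-34))*(I*2*sqrt(7)))/(-12307) = -1632*I*sqrt(7)*(-1/12307) = 1632*I*sqrt(7)/12307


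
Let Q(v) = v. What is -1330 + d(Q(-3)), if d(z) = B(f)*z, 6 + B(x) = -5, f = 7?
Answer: -1297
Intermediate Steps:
B(x) = -11 (B(x) = -6 - 5 = -11)
d(z) = -11*z
-1330 + d(Q(-3)) = -1330 - 11*(-3) = -1330 + 33 = -1297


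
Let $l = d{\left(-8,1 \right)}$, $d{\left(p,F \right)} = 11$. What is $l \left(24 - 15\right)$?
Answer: $99$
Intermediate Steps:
$l = 11$
$l \left(24 - 15\right) = 11 \left(24 - 15\right) = 11 \cdot 9 = 99$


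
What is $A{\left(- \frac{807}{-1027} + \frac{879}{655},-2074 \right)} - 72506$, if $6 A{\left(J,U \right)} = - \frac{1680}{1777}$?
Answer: $- \frac{128843442}{1777} \approx -72506.0$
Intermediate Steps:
$A{\left(J,U \right)} = - \frac{280}{1777}$ ($A{\left(J,U \right)} = \frac{\left(-1680\right) \frac{1}{1777}}{6} = \frac{1}{6} \left(- \frac{1680}{1777}\right) = - \frac{280}{1777}$)
$A{\left(- \frac{807}{-1027} + \frac{879}{655},-2074 \right)} - 72506 = - \frac{280}{1777} - 72506 = - \frac{128843442}{1777}$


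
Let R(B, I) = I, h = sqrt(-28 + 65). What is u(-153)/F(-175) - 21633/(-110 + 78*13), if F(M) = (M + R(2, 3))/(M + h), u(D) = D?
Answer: -6981369/38872 + 153*sqrt(37)/172 ≈ -174.19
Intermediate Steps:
h = sqrt(37) ≈ 6.0828
F(M) = (3 + M)/(M + sqrt(37)) (F(M) = (M + 3)/(M + sqrt(37)) = (3 + M)/(M + sqrt(37)))
u(-153)/F(-175) - 21633/(-110 + 78*13) = -153*(-175 + sqrt(37))/(3 - 175) - 21633/(-110 + 78*13) = -(26775/172 - 153*sqrt(37)/172) - 21633/(-110 + 1014) = -(26775/172 - 153*sqrt(37)/172) - 21633/904 = -153*(175/172 - sqrt(37)/172) - 21633*1/904 = (-26775/172 + 153*sqrt(37)/172) - 21633/904 = -6981369/38872 + 153*sqrt(37)/172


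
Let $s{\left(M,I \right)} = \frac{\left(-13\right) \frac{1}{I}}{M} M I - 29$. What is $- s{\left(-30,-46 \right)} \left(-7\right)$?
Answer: $-294$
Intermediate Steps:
$s{\left(M,I \right)} = -42$ ($s{\left(M,I \right)} = - \frac{13}{I M} M I - 29 = - \frac{13}{I} I - 29 = -13 - 29 = -42$)
$- s{\left(-30,-46 \right)} \left(-7\right) = \left(-1\right) \left(-42\right) \left(-7\right) = 42 \left(-7\right) = -294$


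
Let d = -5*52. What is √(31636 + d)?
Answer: 4*√1961 ≈ 177.13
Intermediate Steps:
d = -260
√(31636 + d) = √(31636 - 260) = √31376 = 4*√1961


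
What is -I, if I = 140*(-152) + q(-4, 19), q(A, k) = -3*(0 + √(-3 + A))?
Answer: 21280 + 3*I*√7 ≈ 21280.0 + 7.9373*I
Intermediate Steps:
q(A, k) = -3*√(-3 + A)
I = -21280 - 3*I*√7 (I = 140*(-152) - 3*√(-3 - 4) = -21280 - 3*I*√7 ≈ -21280.0 - 7.9373*I)
-I = -(-21280 - 3*I*√7) = 21280 + 3*I*√7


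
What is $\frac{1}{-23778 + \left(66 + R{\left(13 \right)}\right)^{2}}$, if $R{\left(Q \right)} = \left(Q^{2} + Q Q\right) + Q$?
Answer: $\frac{1}{150111} \approx 6.6617 \cdot 10^{-6}$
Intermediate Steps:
$R{\left(Q \right)} = Q + 2 Q^{2}$ ($R{\left(Q \right)} = \left(Q^{2} + Q^{2}\right) + Q = 2 Q^{2} + Q = Q + 2 Q^{2}$)
$\frac{1}{-23778 + \left(66 + R{\left(13 \right)}\right)^{2}} = \frac{1}{-23778 + \left(66 + 13 \left(1 + 2 \cdot 13\right)\right)^{2}} = \frac{1}{-23778 + \left(66 + 13 \left(1 + 26\right)\right)^{2}} = \frac{1}{-23778 + \left(66 + 13 \cdot 27\right)^{2}} = \frac{1}{-23778 + \left(66 + 351\right)^{2}} = \frac{1}{-23778 + 417^{2}} = \frac{1}{-23778 + 173889} = \frac{1}{150111}$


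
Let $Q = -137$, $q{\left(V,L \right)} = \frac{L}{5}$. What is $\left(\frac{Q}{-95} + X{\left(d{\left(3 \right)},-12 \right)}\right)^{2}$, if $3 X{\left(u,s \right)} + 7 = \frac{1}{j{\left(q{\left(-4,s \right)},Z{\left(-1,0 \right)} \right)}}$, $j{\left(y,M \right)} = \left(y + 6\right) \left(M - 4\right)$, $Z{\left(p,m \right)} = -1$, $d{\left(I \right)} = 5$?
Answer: $\frac{21780889}{26316900} \approx 0.82764$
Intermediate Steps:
$q{\left(V,L \right)} = \frac{L}{5}$ ($q{\left(V,L \right)} = L \frac{1}{5} = \frac{L}{5}$)
$j{\left(y,M \right)} = \left(-4 + M\right) \left(6 + y\right)$ ($j{\left(y,M \right)} = \left(6 + y\right) \left(-4 + M\right) = \left(-4 + M\right) \left(6 + y\right)$)
$X{\left(u,s \right)} = - \frac{7}{3} + \frac{1}{3 \left(-30 - s\right)}$ ($X{\left(u,s \right)} = - \frac{7}{3} + \frac{1}{3 \left(-24 - 4 \frac{s}{5} + 6 \left(-1\right) - \frac{s}{5}\right)} = - \frac{7}{3} + \frac{1}{3 \left(-24 - \frac{4 s}{5} - 6 - \frac{s}{5}\right)} = - \frac{7}{3} + \frac{1}{3 \left(-30 - s\right)}$)
$\left(\frac{Q}{-95} + X{\left(d{\left(3 \right)},-12 \right)}\right)^{2} = \left(- \frac{137}{-95} + \frac{-211 - -84}{3 \left(30 - 12\right)}\right)^{2} = \left(\left(-137\right) \left(- \frac{1}{95}\right) + \frac{-211 + 84}{3 \cdot 18}\right)^{2} = \left(\frac{137}{95} + \frac{1}{3} \cdot \frac{1}{18} \left(-127\right)\right)^{2} = \left(\frac{137}{95} - \frac{127}{54}\right)^{2} = \left(- \frac{4667}{5130}\right)^{2} = \frac{21780889}{26316900}$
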